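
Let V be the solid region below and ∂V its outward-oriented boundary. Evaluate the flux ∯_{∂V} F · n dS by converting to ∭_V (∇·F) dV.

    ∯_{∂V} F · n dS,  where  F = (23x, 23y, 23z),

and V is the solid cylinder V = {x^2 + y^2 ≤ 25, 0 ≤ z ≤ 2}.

By the divergence theorem,

    ∯_{∂V} F · n dS = ∭_V (∇ · F) dV.

Compute the divergence:
    ∇ · F = ∂F_x/∂x + ∂F_y/∂y + ∂F_z/∂z = 23 + 23 + 23 = 69.

In cylindrical coordinates, x = r cos(θ), y = r sin(θ), z = z, dV = r dr dθ dz, with 0 ≤ r ≤ 5, 0 ≤ θ ≤ 2π, 0 ≤ z ≤ 2.

The integrand, after substitution and multiplying by the volume element, becomes (69) · r, so

    ∭_V (∇·F) dV = ∫_0^{2π} ∫_0^{5} ∫_0^{2} (69) · r dz dr dθ.

Inner (z from 0 to 2): 138r.
Middle (r from 0 to 5): 1725.
Outer (θ from 0 to 2π): 3450π.

Therefore ∯_{∂V} F · n dS = 3450π.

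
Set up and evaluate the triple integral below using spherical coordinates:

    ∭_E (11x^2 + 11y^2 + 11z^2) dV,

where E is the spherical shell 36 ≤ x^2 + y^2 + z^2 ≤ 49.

In spherical coordinates, x = ρ sin(φ) cos(θ), y = ρ sin(φ) sin(θ), z = ρ cos(φ), and dV = ρ^2 sin(φ) dρ dφ dθ.

The integrand becomes 11ρ^2, so

    ∭_E (11x^2 + 11y^2 + 11z^2) dV = ∫_{0}^{2π} ∫_{0}^{π} ∫_{6}^{7} (11ρ^2) · ρ^2 sin(φ) dρ dφ dθ.

Inner (ρ): 99341sin(φ)/5.
Middle (φ): 198682/5.
Outer (θ): 397364π/5.

Therefore the triple integral equals 397364π/5.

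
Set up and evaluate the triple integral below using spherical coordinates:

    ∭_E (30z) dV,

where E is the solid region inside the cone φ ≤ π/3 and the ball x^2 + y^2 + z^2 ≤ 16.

In spherical coordinates, x = ρ sin(φ) cos(θ), y = ρ sin(φ) sin(θ), z = ρ cos(φ), and dV = ρ^2 sin(φ) dρ dφ dθ.

The integrand becomes 30ρ cos(φ), so

    ∭_E (30z) dV = ∫_{0}^{2π} ∫_{0}^{π/3} ∫_{0}^{4} (30ρ cos(φ)) · ρ^2 sin(φ) dρ dφ dθ.

Inner (ρ): 960sin(2φ).
Middle (φ): 720.
Outer (θ): 1440π.

Therefore the triple integral equals 1440π.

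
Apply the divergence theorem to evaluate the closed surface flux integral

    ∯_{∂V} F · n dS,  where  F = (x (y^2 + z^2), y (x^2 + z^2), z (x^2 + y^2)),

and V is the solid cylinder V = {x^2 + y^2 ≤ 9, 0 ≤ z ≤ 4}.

By the divergence theorem,

    ∯_{∂V} F · n dS = ∭_V (∇ · F) dV.

Compute the divergence:
    ∇ · F = ∂F_x/∂x + ∂F_y/∂y + ∂F_z/∂z = y^2 + z^2 + x^2 + z^2 + x^2 + y^2 = 2x^2 + 2y^2 + 2z^2.

In cylindrical coordinates, x = r cos(θ), y = r sin(θ), z = z, dV = r dr dθ dz, with 0 ≤ r ≤ 3, 0 ≤ θ ≤ 2π, 0 ≤ z ≤ 4.

The integrand, after substitution and multiplying by the volume element, becomes (2r^2 + 2z^2) · r, so

    ∭_V (∇·F) dV = ∫_0^{2π} ∫_0^{3} ∫_0^{4} (2r^2 + 2z^2) · r dz dr dθ.

Inner (z from 0 to 4): 8r (r^2 + 16/3).
Middle (r from 0 to 3): 354.
Outer (θ from 0 to 2π): 708π.

Therefore ∯_{∂V} F · n dS = 708π.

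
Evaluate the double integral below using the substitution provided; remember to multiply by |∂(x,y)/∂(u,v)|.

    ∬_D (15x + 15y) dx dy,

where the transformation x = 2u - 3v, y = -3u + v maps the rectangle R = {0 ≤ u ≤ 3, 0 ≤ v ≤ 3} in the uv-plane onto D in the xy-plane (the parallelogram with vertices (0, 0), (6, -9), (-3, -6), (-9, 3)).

Compute the Jacobian determinant of (x, y) with respect to (u, v):

    ∂(x,y)/∂(u,v) = | 2  -3 | = (2)(1) - (-3)(-3) = -7.
                   | -3  1 |

Its absolute value is |J| = 7 (the area scaling factor).

Substituting x = 2u - 3v, y = -3u + v into the integrand,

    15x + 15y → -15u - 30v,

so the integral becomes

    ∬_R (-15u - 30v) · |J| du dv = ∫_0^3 ∫_0^3 (-105u - 210v) dv du.

Inner (v): -315u - 945.
Outer (u): -8505/2.

Therefore ∬_D (15x + 15y) dx dy = -8505/2.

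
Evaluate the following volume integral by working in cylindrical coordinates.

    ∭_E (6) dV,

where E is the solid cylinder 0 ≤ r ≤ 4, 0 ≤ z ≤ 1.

In cylindrical coordinates, x = r cos(θ), y = r sin(θ), z = z, and dV = r dr dθ dz.

The integrand becomes 6, so

    ∭_E (6) dV = ∫_{0}^{2π} ∫_{0}^{4} ∫_{0}^{1} (6) · r dz dr dθ.

Inner (z): 6r.
Middle (r from 0 to 4): 48.
Outer (θ): 96π.

Therefore the triple integral equals 96π.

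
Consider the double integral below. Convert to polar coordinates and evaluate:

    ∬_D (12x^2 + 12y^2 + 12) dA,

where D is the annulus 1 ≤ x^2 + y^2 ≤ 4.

The region D is 1 ≤ r ≤ 2, 0 ≤ θ ≤ 2π in polar coordinates, where x = r cos(θ), y = r sin(θ), and dA = r dr dθ.

Under the substitution, the integrand becomes 12r^2 + 12, so

    ∬_D (12x^2 + 12y^2 + 12) dA = ∫_{0}^{2π} ∫_{1}^{2} (12r^2 + 12) · r dr dθ.

Inner integral (in r): ∫_{1}^{2} (12r^2 + 12) · r dr = 63.

Outer integral (in θ): ∫_{0}^{2π} (63) dθ = 126π.

Therefore ∬_D (12x^2 + 12y^2 + 12) dA = 126π.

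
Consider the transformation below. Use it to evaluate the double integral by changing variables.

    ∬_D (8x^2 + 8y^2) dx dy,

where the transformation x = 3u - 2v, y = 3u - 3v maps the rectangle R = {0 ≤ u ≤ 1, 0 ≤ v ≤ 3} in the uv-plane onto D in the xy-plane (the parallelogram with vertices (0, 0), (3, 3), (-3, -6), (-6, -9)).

Compute the Jacobian determinant of (x, y) with respect to (u, v):

    ∂(x,y)/∂(u,v) = | 3  -2 | = (3)(-3) - (-2)(3) = -3.
                   | 3  -3 |

Its absolute value is |J| = 3 (the area scaling factor).

Substituting x = 3u - 2v, y = 3u - 3v into the integrand,

    8x^2 + 8y^2 → 144u^2 - 240u v + 104v^2,

so the integral becomes

    ∬_R (144u^2 - 240u v + 104v^2) · |J| du dv = ∫_0^1 ∫_0^3 (432u^2 - 720u v + 312v^2) dv du.

Inner (v): 1296u^2 - 3240u + 2808.
Outer (u): 1620.

Therefore ∬_D (8x^2 + 8y^2) dx dy = 1620.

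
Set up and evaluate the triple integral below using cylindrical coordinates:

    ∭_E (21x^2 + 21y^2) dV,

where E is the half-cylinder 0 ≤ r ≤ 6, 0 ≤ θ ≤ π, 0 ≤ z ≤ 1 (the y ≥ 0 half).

In cylindrical coordinates, x = r cos(θ), y = r sin(θ), z = z, and dV = r dr dθ dz.

The integrand becomes 21r^2, so

    ∭_E (21x^2 + 21y^2) dV = ∫_{0}^{π} ∫_{0}^{6} ∫_{0}^{1} (21r^2) · r dz dr dθ.

Inner (z): 21r^3.
Middle (r from 0 to 6): 6804.
Outer (θ): 6804π.

Therefore the triple integral equals 6804π.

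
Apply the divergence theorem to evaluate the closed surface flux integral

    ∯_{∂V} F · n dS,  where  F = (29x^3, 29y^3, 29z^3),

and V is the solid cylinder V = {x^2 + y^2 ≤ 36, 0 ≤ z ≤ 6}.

By the divergence theorem,

    ∯_{∂V} F · n dS = ∭_V (∇ · F) dV.

Compute the divergence:
    ∇ · F = ∂F_x/∂x + ∂F_y/∂y + ∂F_z/∂z = 87x^2 + 87y^2 + 87z^2.

In cylindrical coordinates, x = r cos(θ), y = r sin(θ), z = z, dV = r dr dθ dz, with 0 ≤ r ≤ 6, 0 ≤ θ ≤ 2π, 0 ≤ z ≤ 6.

The integrand, after substitution and multiplying by the volume element, becomes (87r^2 + 87z^2) · r, so

    ∭_V (∇·F) dV = ∫_0^{2π} ∫_0^{6} ∫_0^{6} (87r^2 + 87z^2) · r dz dr dθ.

Inner (z from 0 to 6): 522r (r^2 + 12).
Middle (r from 0 to 6): 281880.
Outer (θ from 0 to 2π): 563760π.

Therefore ∯_{∂V} F · n dS = 563760π.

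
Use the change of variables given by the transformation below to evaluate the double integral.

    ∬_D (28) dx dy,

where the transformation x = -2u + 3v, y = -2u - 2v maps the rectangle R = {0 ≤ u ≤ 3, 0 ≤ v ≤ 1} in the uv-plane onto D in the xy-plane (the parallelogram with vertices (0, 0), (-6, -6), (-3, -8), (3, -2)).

Compute the Jacobian determinant of (x, y) with respect to (u, v):

    ∂(x,y)/∂(u,v) = | -2  3 | = (-2)(-2) - (3)(-2) = 10.
                   | -2  -2 |

Its absolute value is |J| = 10 (the area scaling factor).

Substituting x = -2u + 3v, y = -2u - 2v into the integrand,

    28 → 28,

so the integral becomes

    ∬_R (28) · |J| du dv = ∫_0^3 ∫_0^1 (280) dv du.

Inner (v): 280.
Outer (u): 840.

Therefore ∬_D (28) dx dy = 840.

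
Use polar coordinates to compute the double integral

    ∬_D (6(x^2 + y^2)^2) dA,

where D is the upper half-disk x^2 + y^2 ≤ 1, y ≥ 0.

The region D is 0 ≤ r ≤ 1, 0 ≤ θ ≤ π in polar coordinates, where x = r cos(θ), y = r sin(θ), and dA = r dr dθ.

Under the substitution, the integrand becomes 6r^4, so

    ∬_D (6(x^2 + y^2)^2) dA = ∫_{0}^{π} ∫_{0}^{1} (6r^4) · r dr dθ.

Inner integral (in r): ∫_{0}^{1} (6r^4) · r dr = 1.

Outer integral (in θ): ∫_{0}^{π} (1) dθ = π.

Therefore ∬_D (6(x^2 + y^2)^2) dA = π.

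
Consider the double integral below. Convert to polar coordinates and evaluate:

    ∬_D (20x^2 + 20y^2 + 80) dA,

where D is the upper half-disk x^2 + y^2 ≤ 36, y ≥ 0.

The region D is 0 ≤ r ≤ 6, 0 ≤ θ ≤ π in polar coordinates, where x = r cos(θ), y = r sin(θ), and dA = r dr dθ.

Under the substitution, the integrand becomes 20r^2 + 80, so

    ∬_D (20x^2 + 20y^2 + 80) dA = ∫_{0}^{π} ∫_{0}^{6} (20r^2 + 80) · r dr dθ.

Inner integral (in r): ∫_{0}^{6} (20r^2 + 80) · r dr = 7920.

Outer integral (in θ): ∫_{0}^{π} (7920) dθ = 7920π.

Therefore ∬_D (20x^2 + 20y^2 + 80) dA = 7920π.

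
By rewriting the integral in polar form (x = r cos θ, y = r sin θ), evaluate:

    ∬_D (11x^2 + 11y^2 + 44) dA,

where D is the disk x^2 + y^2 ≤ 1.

The region D is 0 ≤ r ≤ 1, 0 ≤ θ ≤ 2π in polar coordinates, where x = r cos(θ), y = r sin(θ), and dA = r dr dθ.

Under the substitution, the integrand becomes 11r^2 + 44, so

    ∬_D (11x^2 + 11y^2 + 44) dA = ∫_{0}^{2π} ∫_{0}^{1} (11r^2 + 44) · r dr dθ.

Inner integral (in r): ∫_{0}^{1} (11r^2 + 44) · r dr = 99/4.

Outer integral (in θ): ∫_{0}^{2π} (99/4) dθ = 99π/2.

Therefore ∬_D (11x^2 + 11y^2 + 44) dA = 99π/2.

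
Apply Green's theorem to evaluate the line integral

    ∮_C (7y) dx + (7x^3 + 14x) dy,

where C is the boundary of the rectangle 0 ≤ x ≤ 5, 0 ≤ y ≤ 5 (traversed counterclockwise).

Green's theorem converts the closed line integral into a double integral over the enclosed region D:

    ∮_C P dx + Q dy = ∬_D (∂Q/∂x - ∂P/∂y) dA.

Here P = 7y, Q = 7x^3 + 14x, so

    ∂Q/∂x = 21x^2 + 14,    ∂P/∂y = 7,
    ∂Q/∂x - ∂P/∂y = 21x^2 + 7.

D is the region 0 ≤ x ≤ 5, 0 ≤ y ≤ 5. Evaluating the double integral:

    ∬_D (21x^2 + 7) dA = ∫_0^{5} ∫_0^{5} (21x^2 + 7) dy dx.

Inner (y from 0 to 5): 105x^2 + 35.
Outer (x from 0 to 5): 4550.

Therefore ∮_C P dx + Q dy = 4550.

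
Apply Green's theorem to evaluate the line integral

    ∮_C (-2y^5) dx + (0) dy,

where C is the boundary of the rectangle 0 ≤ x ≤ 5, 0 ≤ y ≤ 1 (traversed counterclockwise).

Green's theorem converts the closed line integral into a double integral over the enclosed region D:

    ∮_C P dx + Q dy = ∬_D (∂Q/∂x - ∂P/∂y) dA.

Here P = -2y^5, Q = 0, so

    ∂Q/∂x = 0,    ∂P/∂y = -10y^4,
    ∂Q/∂x - ∂P/∂y = 10y^4.

D is the region 0 ≤ x ≤ 5, 0 ≤ y ≤ 1. Evaluating the double integral:

    ∬_D (10y^4) dA = ∫_0^{5} ∫_0^{1} (10y^4) dy dx.

Inner (y from 0 to 1): 2.
Outer (x from 0 to 5): 10.

Therefore ∮_C P dx + Q dy = 10.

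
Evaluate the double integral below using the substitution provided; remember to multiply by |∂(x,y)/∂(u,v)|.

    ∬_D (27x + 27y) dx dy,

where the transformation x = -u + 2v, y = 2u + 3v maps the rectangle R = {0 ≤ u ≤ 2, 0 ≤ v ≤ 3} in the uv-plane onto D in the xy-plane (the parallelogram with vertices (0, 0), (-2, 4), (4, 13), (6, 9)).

Compute the Jacobian determinant of (x, y) with respect to (u, v):

    ∂(x,y)/∂(u,v) = | -1  2 | = (-1)(3) - (2)(2) = -7.
                   | 2  3 |

Its absolute value is |J| = 7 (the area scaling factor).

Substituting x = -u + 2v, y = 2u + 3v into the integrand,

    27x + 27y → 27u + 135v,

so the integral becomes

    ∬_R (27u + 135v) · |J| du dv = ∫_0^2 ∫_0^3 (189u + 945v) dv du.

Inner (v): 567u + 8505/2.
Outer (u): 9639.

Therefore ∬_D (27x + 27y) dx dy = 9639.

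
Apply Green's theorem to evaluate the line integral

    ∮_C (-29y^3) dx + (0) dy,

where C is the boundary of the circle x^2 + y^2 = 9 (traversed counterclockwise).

Green's theorem converts the closed line integral into a double integral over the enclosed region D:

    ∮_C P dx + Q dy = ∬_D (∂Q/∂x - ∂P/∂y) dA.

Here P = -29y^3, Q = 0, so

    ∂Q/∂x = 0,    ∂P/∂y = -87y^2,
    ∂Q/∂x - ∂P/∂y = 87y^2.

D is the region x^2 + y^2 ≤ 9. Evaluating the double integral:

In polar coordinates (x = r cos θ, y = r sin θ, dA = r dr dθ) the integrand becomes 87r^2sin(θ)^2, so

    ∬_D (87y^2) dA = ∫_0^{2π} ∫_0^{3} (87r^2sin(θ)^2) · r dr dθ.

Inner (r from 0 to 3): 7047sin(θ)^2/4.
Outer (θ from 0 to 2π): 7047π/4.

Therefore ∮_C P dx + Q dy = 7047π/4.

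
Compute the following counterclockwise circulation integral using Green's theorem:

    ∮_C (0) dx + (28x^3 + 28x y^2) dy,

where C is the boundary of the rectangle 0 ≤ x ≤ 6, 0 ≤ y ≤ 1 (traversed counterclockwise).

Green's theorem converts the closed line integral into a double integral over the enclosed region D:

    ∮_C P dx + Q dy = ∬_D (∂Q/∂x - ∂P/∂y) dA.

Here P = 0, Q = 28x^3 + 28x y^2, so

    ∂Q/∂x = 84x^2 + 28y^2,    ∂P/∂y = 0,
    ∂Q/∂x - ∂P/∂y = 84x^2 + 28y^2.

D is the region 0 ≤ x ≤ 6, 0 ≤ y ≤ 1. Evaluating the double integral:

    ∬_D (84x^2 + 28y^2) dA = ∫_0^{6} ∫_0^{1} (84x^2 + 28y^2) dy dx.

Inner (y from 0 to 1): 84x^2 + 28/3.
Outer (x from 0 to 6): 6104.

Therefore ∮_C P dx + Q dy = 6104.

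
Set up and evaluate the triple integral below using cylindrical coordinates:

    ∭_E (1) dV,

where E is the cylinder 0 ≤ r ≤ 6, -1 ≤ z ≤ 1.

In cylindrical coordinates, x = r cos(θ), y = r sin(θ), z = z, and dV = r dr dθ dz.

The integrand becomes 1, so

    ∭_E (1) dV = ∫_{0}^{2π} ∫_{0}^{6} ∫_{-1}^{1} (1) · r dz dr dθ.

Inner (z): 2r.
Middle (r from 0 to 6): 36.
Outer (θ): 72π.

Therefore the triple integral equals 72π.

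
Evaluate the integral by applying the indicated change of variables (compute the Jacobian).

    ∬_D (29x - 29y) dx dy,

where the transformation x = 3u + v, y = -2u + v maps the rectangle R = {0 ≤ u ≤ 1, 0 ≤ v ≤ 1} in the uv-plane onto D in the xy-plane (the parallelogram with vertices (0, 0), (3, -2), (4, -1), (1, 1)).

Compute the Jacobian determinant of (x, y) with respect to (u, v):

    ∂(x,y)/∂(u,v) = | 3  1 | = (3)(1) - (1)(-2) = 5.
                   | -2  1 |

Its absolute value is |J| = 5 (the area scaling factor).

Substituting x = 3u + v, y = -2u + v into the integrand,

    29x - 29y → 145u,

so the integral becomes

    ∬_R (145u) · |J| du dv = ∫_0^1 ∫_0^1 (725u) dv du.

Inner (v): 725u.
Outer (u): 725/2.

Therefore ∬_D (29x - 29y) dx dy = 725/2.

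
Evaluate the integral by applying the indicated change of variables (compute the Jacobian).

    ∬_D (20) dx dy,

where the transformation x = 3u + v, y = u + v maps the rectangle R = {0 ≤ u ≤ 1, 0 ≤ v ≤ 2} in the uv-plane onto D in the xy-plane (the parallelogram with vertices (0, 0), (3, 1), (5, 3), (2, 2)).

Compute the Jacobian determinant of (x, y) with respect to (u, v):

    ∂(x,y)/∂(u,v) = | 3  1 | = (3)(1) - (1)(1) = 2.
                   | 1  1 |

Its absolute value is |J| = 2 (the area scaling factor).

Substituting x = 3u + v, y = u + v into the integrand,

    20 → 20,

so the integral becomes

    ∬_R (20) · |J| du dv = ∫_0^1 ∫_0^2 (40) dv du.

Inner (v): 80.
Outer (u): 80.

Therefore ∬_D (20) dx dy = 80.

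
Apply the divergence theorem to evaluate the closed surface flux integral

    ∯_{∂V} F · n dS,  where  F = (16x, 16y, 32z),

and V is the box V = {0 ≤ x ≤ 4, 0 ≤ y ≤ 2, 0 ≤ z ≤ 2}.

By the divergence theorem,

    ∯_{∂V} F · n dS = ∭_V (∇ · F) dV.

Compute the divergence:
    ∇ · F = ∂F_x/∂x + ∂F_y/∂y + ∂F_z/∂z = 16 + 16 + 32 = 64.

V is a rectangular box, so dV = dx dy dz with 0 ≤ x ≤ 4, 0 ≤ y ≤ 2, 0 ≤ z ≤ 2.

Integrate (64) over V as an iterated integral:

    ∭_V (∇·F) dV = ∫_0^{4} ∫_0^{2} ∫_0^{2} (64) dz dy dx.

Inner (z from 0 to 2): 128.
Middle (y from 0 to 2): 256.
Outer (x from 0 to 4): 1024.

Therefore ∯_{∂V} F · n dS = 1024.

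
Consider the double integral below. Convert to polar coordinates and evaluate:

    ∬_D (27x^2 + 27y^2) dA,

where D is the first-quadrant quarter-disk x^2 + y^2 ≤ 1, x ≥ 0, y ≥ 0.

The region D is 0 ≤ r ≤ 1, 0 ≤ θ ≤ π/2 in polar coordinates, where x = r cos(θ), y = r sin(θ), and dA = r dr dθ.

Under the substitution, the integrand becomes 27r^2, so

    ∬_D (27x^2 + 27y^2) dA = ∫_{0}^{π/2} ∫_{0}^{1} (27r^2) · r dr dθ.

Inner integral (in r): ∫_{0}^{1} (27r^2) · r dr = 27/4.

Outer integral (in θ): ∫_{0}^{π/2} (27/4) dθ = 27π/8.

Therefore ∬_D (27x^2 + 27y^2) dA = 27π/8.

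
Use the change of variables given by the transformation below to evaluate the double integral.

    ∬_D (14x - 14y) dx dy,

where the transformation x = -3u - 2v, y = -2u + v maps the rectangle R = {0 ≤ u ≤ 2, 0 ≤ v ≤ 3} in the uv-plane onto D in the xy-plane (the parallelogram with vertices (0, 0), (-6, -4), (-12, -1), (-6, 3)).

Compute the Jacobian determinant of (x, y) with respect to (u, v):

    ∂(x,y)/∂(u,v) = | -3  -2 | = (-3)(1) - (-2)(-2) = -7.
                   | -2  1 |

Its absolute value is |J| = 7 (the area scaling factor).

Substituting x = -3u - 2v, y = -2u + v into the integrand,

    14x - 14y → -14u - 42v,

so the integral becomes

    ∬_R (-14u - 42v) · |J| du dv = ∫_0^2 ∫_0^3 (-98u - 294v) dv du.

Inner (v): -294u - 1323.
Outer (u): -3234.

Therefore ∬_D (14x - 14y) dx dy = -3234.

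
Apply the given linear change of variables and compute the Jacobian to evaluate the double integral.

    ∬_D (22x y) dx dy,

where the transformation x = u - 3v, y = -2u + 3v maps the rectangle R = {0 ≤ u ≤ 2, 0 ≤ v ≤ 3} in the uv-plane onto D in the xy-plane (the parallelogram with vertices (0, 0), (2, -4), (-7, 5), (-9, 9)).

Compute the Jacobian determinant of (x, y) with respect to (u, v):

    ∂(x,y)/∂(u,v) = | 1  -3 | = (1)(3) - (-3)(-2) = -3.
                   | -2  3 |

Its absolute value is |J| = 3 (the area scaling factor).

Substituting x = u - 3v, y = -2u + 3v into the integrand,

    22x y → -44u^2 + 198u v - 198v^2,

so the integral becomes

    ∬_R (-44u^2 + 198u v - 198v^2) · |J| du dv = ∫_0^2 ∫_0^3 (-132u^2 + 594u v - 594v^2) dv du.

Inner (v): -396u^2 + 2673u - 5346.
Outer (u): -6402.

Therefore ∬_D (22x y) dx dy = -6402.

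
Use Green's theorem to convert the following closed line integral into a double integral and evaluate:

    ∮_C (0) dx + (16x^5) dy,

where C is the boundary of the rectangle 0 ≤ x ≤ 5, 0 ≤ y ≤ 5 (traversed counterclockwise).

Green's theorem converts the closed line integral into a double integral over the enclosed region D:

    ∮_C P dx + Q dy = ∬_D (∂Q/∂x - ∂P/∂y) dA.

Here P = 0, Q = 16x^5, so

    ∂Q/∂x = 80x^4,    ∂P/∂y = 0,
    ∂Q/∂x - ∂P/∂y = 80x^4.

D is the region 0 ≤ x ≤ 5, 0 ≤ y ≤ 5. Evaluating the double integral:

    ∬_D (80x^4) dA = ∫_0^{5} ∫_0^{5} (80x^4) dy dx.

Inner (y from 0 to 5): 400x^4.
Outer (x from 0 to 5): 250000.

Therefore ∮_C P dx + Q dy = 250000.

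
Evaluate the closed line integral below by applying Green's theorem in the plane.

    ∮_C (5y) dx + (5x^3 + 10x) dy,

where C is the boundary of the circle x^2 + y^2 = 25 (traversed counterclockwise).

Green's theorem converts the closed line integral into a double integral over the enclosed region D:

    ∮_C P dx + Q dy = ∬_D (∂Q/∂x - ∂P/∂y) dA.

Here P = 5y, Q = 5x^3 + 10x, so

    ∂Q/∂x = 15x^2 + 10,    ∂P/∂y = 5,
    ∂Q/∂x - ∂P/∂y = 15x^2 + 5.

D is the region x^2 + y^2 ≤ 25. Evaluating the double integral:

In polar coordinates (x = r cos θ, y = r sin θ, dA = r dr dθ) the integrand becomes 15r^2cos(θ)^2 + 5, so

    ∬_D (15x^2 + 5) dA = ∫_0^{2π} ∫_0^{5} (15r^2cos(θ)^2 + 5) · r dr dθ.

Inner (r from 0 to 5): 9375cos(θ)^2/4 + 125/2.
Outer (θ from 0 to 2π): 9875π/4.

Therefore ∮_C P dx + Q dy = 9875π/4.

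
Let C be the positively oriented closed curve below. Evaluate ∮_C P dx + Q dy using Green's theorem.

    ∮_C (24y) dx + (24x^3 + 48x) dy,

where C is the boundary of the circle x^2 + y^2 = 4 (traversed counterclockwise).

Green's theorem converts the closed line integral into a double integral over the enclosed region D:

    ∮_C P dx + Q dy = ∬_D (∂Q/∂x - ∂P/∂y) dA.

Here P = 24y, Q = 24x^3 + 48x, so

    ∂Q/∂x = 72x^2 + 48,    ∂P/∂y = 24,
    ∂Q/∂x - ∂P/∂y = 72x^2 + 24.

D is the region x^2 + y^2 ≤ 4. Evaluating the double integral:

In polar coordinates (x = r cos θ, y = r sin θ, dA = r dr dθ) the integrand becomes 72r^2cos(θ)^2 + 24, so

    ∬_D (72x^2 + 24) dA = ∫_0^{2π} ∫_0^{2} (72r^2cos(θ)^2 + 24) · r dr dθ.

Inner (r from 0 to 2): 288cos(θ)^2 + 48.
Outer (θ from 0 to 2π): 384π.

Therefore ∮_C P dx + Q dy = 384π.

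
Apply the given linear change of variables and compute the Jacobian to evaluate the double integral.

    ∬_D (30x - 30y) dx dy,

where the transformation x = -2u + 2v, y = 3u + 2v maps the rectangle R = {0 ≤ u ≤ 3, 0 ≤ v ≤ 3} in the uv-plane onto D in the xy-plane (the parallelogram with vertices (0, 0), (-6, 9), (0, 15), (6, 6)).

Compute the Jacobian determinant of (x, y) with respect to (u, v):

    ∂(x,y)/∂(u,v) = | -2  2 | = (-2)(2) - (2)(3) = -10.
                   | 3  2 |

Its absolute value is |J| = 10 (the area scaling factor).

Substituting x = -2u + 2v, y = 3u + 2v into the integrand,

    30x - 30y → -150u,

so the integral becomes

    ∬_R (-150u) · |J| du dv = ∫_0^3 ∫_0^3 (-1500u) dv du.

Inner (v): -4500u.
Outer (u): -20250.

Therefore ∬_D (30x - 30y) dx dy = -20250.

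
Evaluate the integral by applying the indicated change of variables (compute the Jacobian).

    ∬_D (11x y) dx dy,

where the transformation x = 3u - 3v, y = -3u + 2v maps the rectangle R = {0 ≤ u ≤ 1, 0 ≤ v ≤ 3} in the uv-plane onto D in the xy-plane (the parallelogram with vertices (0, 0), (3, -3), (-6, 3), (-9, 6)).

Compute the Jacobian determinant of (x, y) with respect to (u, v):

    ∂(x,y)/∂(u,v) = | 3  -3 | = (3)(2) - (-3)(-3) = -3.
                   | -3  2 |

Its absolute value is |J| = 3 (the area scaling factor).

Substituting x = 3u - 3v, y = -3u + 2v into the integrand,

    11x y → -99u^2 + 165u v - 66v^2,

so the integral becomes

    ∬_R (-99u^2 + 165u v - 66v^2) · |J| du dv = ∫_0^1 ∫_0^3 (-297u^2 + 495u v - 198v^2) dv du.

Inner (v): -891u^2 + 4455u/2 - 1782.
Outer (u): -3861/4.

Therefore ∬_D (11x y) dx dy = -3861/4.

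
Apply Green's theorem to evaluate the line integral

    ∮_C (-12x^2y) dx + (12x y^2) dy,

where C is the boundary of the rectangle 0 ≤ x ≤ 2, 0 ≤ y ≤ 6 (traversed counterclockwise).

Green's theorem converts the closed line integral into a double integral over the enclosed region D:

    ∮_C P dx + Q dy = ∬_D (∂Q/∂x - ∂P/∂y) dA.

Here P = -12x^2y, Q = 12x y^2, so

    ∂Q/∂x = 12y^2,    ∂P/∂y = -12x^2,
    ∂Q/∂x - ∂P/∂y = 12x^2 + 12y^2.

D is the region 0 ≤ x ≤ 2, 0 ≤ y ≤ 6. Evaluating the double integral:

    ∬_D (12x^2 + 12y^2) dA = ∫_0^{2} ∫_0^{6} (12x^2 + 12y^2) dy dx.

Inner (y from 0 to 6): 72x^2 + 864.
Outer (x from 0 to 2): 1920.

Therefore ∮_C P dx + Q dy = 1920.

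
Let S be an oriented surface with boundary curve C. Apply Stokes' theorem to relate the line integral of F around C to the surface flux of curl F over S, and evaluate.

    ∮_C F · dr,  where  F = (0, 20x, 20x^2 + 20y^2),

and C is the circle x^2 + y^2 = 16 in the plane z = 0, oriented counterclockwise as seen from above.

Let S be the flat disk x^2 + y^2 ≤ 16 in the plane z = 0, with upward unit normal n̂ = ẑ. By Stokes' theorem,

    ∮_C F · dr = ∬_S (∇ × F) · n̂ dS = ∬_D (curl F)_z dA,

where D is the disk x^2 + y^2 ≤ 16.

Compute the curl of F = (0, 20x, 20x^2 + 20y^2):
    (∇ × F)_x = ∂F_z/∂y - ∂F_y/∂z = 40y,
    (∇ × F)_y = ∂F_x/∂z - ∂F_z/∂x = -40x,
    (∇ × F)_z = ∂F_y/∂x - ∂F_x/∂y = 20.

On z = 0, (curl F)_z = 20.

Convert to polar (x = r cos θ, y = r sin θ, dA = r dr dθ); the integrand becomes 20, so

    ∬_D (curl F)_z dA = ∫_0^{2π} ∫_0^{4} (20) · r dr dθ.

Inner (r from 0 to 4): 160.
Outer (θ from 0 to 2π): 320π.

Therefore ∮_C F · dr = 320π.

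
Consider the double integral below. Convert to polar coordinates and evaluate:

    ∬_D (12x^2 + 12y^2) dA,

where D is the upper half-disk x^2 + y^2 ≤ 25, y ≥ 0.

The region D is 0 ≤ r ≤ 5, 0 ≤ θ ≤ π in polar coordinates, where x = r cos(θ), y = r sin(θ), and dA = r dr dθ.

Under the substitution, the integrand becomes 12r^2, so

    ∬_D (12x^2 + 12y^2) dA = ∫_{0}^{π} ∫_{0}^{5} (12r^2) · r dr dθ.

Inner integral (in r): ∫_{0}^{5} (12r^2) · r dr = 1875.

Outer integral (in θ): ∫_{0}^{π} (1875) dθ = 1875π.

Therefore ∬_D (12x^2 + 12y^2) dA = 1875π.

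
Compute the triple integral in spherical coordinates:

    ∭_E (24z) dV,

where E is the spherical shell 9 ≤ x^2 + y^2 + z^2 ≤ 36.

In spherical coordinates, x = ρ sin(φ) cos(θ), y = ρ sin(φ) sin(θ), z = ρ cos(φ), and dV = ρ^2 sin(φ) dρ dφ dθ.

The integrand becomes 24ρ cos(φ), so

    ∭_E (24z) dV = ∫_{0}^{2π} ∫_{0}^{π} ∫_{3}^{6} (24ρ cos(φ)) · ρ^2 sin(φ) dρ dφ dθ.

Inner (ρ): 3645sin(2φ).
Middle (φ): 0.
Outer (θ): 0.

Therefore the triple integral equals 0.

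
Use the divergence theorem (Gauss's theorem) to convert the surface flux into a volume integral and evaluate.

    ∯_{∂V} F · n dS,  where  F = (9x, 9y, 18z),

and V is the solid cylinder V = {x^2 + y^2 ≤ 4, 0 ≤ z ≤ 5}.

By the divergence theorem,

    ∯_{∂V} F · n dS = ∭_V (∇ · F) dV.

Compute the divergence:
    ∇ · F = ∂F_x/∂x + ∂F_y/∂y + ∂F_z/∂z = 9 + 9 + 18 = 36.

In cylindrical coordinates, x = r cos(θ), y = r sin(θ), z = z, dV = r dr dθ dz, with 0 ≤ r ≤ 2, 0 ≤ θ ≤ 2π, 0 ≤ z ≤ 5.

The integrand, after substitution and multiplying by the volume element, becomes (36) · r, so

    ∭_V (∇·F) dV = ∫_0^{2π} ∫_0^{2} ∫_0^{5} (36) · r dz dr dθ.

Inner (z from 0 to 5): 180r.
Middle (r from 0 to 2): 360.
Outer (θ from 0 to 2π): 720π.

Therefore ∯_{∂V} F · n dS = 720π.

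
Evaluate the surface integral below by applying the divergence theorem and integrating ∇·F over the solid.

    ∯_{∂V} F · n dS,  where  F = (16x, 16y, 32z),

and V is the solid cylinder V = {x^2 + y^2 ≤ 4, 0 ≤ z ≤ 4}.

By the divergence theorem,

    ∯_{∂V} F · n dS = ∭_V (∇ · F) dV.

Compute the divergence:
    ∇ · F = ∂F_x/∂x + ∂F_y/∂y + ∂F_z/∂z = 16 + 16 + 32 = 64.

In cylindrical coordinates, x = r cos(θ), y = r sin(θ), z = z, dV = r dr dθ dz, with 0 ≤ r ≤ 2, 0 ≤ θ ≤ 2π, 0 ≤ z ≤ 4.

The integrand, after substitution and multiplying by the volume element, becomes (64) · r, so

    ∭_V (∇·F) dV = ∫_0^{2π} ∫_0^{2} ∫_0^{4} (64) · r dz dr dθ.

Inner (z from 0 to 4): 256r.
Middle (r from 0 to 2): 512.
Outer (θ from 0 to 2π): 1024π.

Therefore ∯_{∂V} F · n dS = 1024π.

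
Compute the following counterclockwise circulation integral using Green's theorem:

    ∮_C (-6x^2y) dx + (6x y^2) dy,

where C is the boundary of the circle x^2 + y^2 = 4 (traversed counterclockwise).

Green's theorem converts the closed line integral into a double integral over the enclosed region D:

    ∮_C P dx + Q dy = ∬_D (∂Q/∂x - ∂P/∂y) dA.

Here P = -6x^2y, Q = 6x y^2, so

    ∂Q/∂x = 6y^2,    ∂P/∂y = -6x^2,
    ∂Q/∂x - ∂P/∂y = 6x^2 + 6y^2.

D is the region x^2 + y^2 ≤ 4. Evaluating the double integral:

In polar coordinates (x = r cos θ, y = r sin θ, dA = r dr dθ) the integrand becomes 6r^2, so

    ∬_D (6x^2 + 6y^2) dA = ∫_0^{2π} ∫_0^{2} (6r^2) · r dr dθ.

Inner (r from 0 to 2): 24.
Outer (θ from 0 to 2π): 48π.

Therefore ∮_C P dx + Q dy = 48π.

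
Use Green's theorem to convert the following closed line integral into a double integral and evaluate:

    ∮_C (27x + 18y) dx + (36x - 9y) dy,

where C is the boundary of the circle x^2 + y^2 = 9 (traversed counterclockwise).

Green's theorem converts the closed line integral into a double integral over the enclosed region D:

    ∮_C P dx + Q dy = ∬_D (∂Q/∂x - ∂P/∂y) dA.

Here P = 27x + 18y, Q = 36x - 9y, so

    ∂Q/∂x = 36,    ∂P/∂y = 18,
    ∂Q/∂x - ∂P/∂y = 18.

D is the region x^2 + y^2 ≤ 9. Evaluating the double integral:

In polar coordinates (x = r cos θ, y = r sin θ, dA = r dr dθ) the integrand becomes 18, so

    ∬_D (18) dA = ∫_0^{2π} ∫_0^{3} (18) · r dr dθ.

Inner (r from 0 to 3): 81.
Outer (θ from 0 to 2π): 162π.

Therefore ∮_C P dx + Q dy = 162π.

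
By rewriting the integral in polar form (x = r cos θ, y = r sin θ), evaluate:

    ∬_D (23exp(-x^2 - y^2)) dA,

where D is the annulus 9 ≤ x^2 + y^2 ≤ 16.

The region D is 3 ≤ r ≤ 4, 0 ≤ θ ≤ 2π in polar coordinates, where x = r cos(θ), y = r sin(θ), and dA = r dr dθ.

Under the substitution, the integrand becomes 23exp(-r^2), so

    ∬_D (23exp(-x^2 - y^2)) dA = ∫_{0}^{2π} ∫_{3}^{4} (23exp(-r^2)) · r dr dθ.

Inner integral (in r): ∫_{3}^{4} (23exp(-r^2)) · r dr = -(23 - 23exp(7))exp(-16)/2.

Outer integral (in θ): ∫_{0}^{2π} (-(23 - 23exp(7))exp(-16)/2) dθ = -23π (1 - exp(7))exp(-16).

Therefore ∬_D (23exp(-x^2 - y^2)) dA = -23π (1 - exp(7))exp(-16).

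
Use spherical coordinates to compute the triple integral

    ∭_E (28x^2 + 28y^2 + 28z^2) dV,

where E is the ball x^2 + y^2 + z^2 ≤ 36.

In spherical coordinates, x = ρ sin(φ) cos(θ), y = ρ sin(φ) sin(θ), z = ρ cos(φ), and dV = ρ^2 sin(φ) dρ dφ dθ.

The integrand becomes 28ρ^2, so

    ∭_E (28x^2 + 28y^2 + 28z^2) dV = ∫_{0}^{2π} ∫_{0}^{π} ∫_{0}^{6} (28ρ^2) · ρ^2 sin(φ) dρ dφ dθ.

Inner (ρ): 217728sin(φ)/5.
Middle (φ): 435456/5.
Outer (θ): 870912π/5.

Therefore the triple integral equals 870912π/5.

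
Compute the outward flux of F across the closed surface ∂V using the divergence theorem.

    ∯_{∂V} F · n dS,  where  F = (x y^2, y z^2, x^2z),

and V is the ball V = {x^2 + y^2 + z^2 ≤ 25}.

By the divergence theorem,

    ∯_{∂V} F · n dS = ∭_V (∇ · F) dV.

Compute the divergence:
    ∇ · F = ∂F_x/∂x + ∂F_y/∂y + ∂F_z/∂z = y^2 + z^2 + x^2 = x^2 + y^2 + z^2.

In spherical coordinates, x = ρ sin(φ) cos(θ), y = ρ sin(φ) sin(θ), z = ρ cos(φ), dV = ρ^2 sin(φ) dρ dφ dθ, with 0 ≤ ρ ≤ 5, 0 ≤ φ ≤ π, 0 ≤ θ ≤ 2π.

The integrand, after substitution and multiplying by the volume element, becomes (ρ^2) · ρ^2 sin(φ), so

    ∭_V (∇·F) dV = ∫_0^{2π} ∫_0^{π} ∫_0^{5} (ρ^2) · ρ^2 sin(φ) dρ dφ dθ.

Inner (ρ from 0 to 5): 625sin(φ).
Middle (φ from 0 to π): 1250.
Outer (θ from 0 to 2π): 2500π.

Therefore ∯_{∂V} F · n dS = 2500π.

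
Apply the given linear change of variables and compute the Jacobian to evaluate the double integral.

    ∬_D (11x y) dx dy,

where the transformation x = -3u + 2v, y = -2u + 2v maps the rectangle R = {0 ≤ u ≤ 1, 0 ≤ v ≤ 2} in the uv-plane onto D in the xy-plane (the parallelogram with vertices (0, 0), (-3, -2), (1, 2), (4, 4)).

Compute the Jacobian determinant of (x, y) with respect to (u, v):

    ∂(x,y)/∂(u,v) = | -3  2 | = (-3)(2) - (2)(-2) = -2.
                   | -2  2 |

Its absolute value is |J| = 2 (the area scaling factor).

Substituting x = -3u + 2v, y = -2u + 2v into the integrand,

    11x y → 66u^2 - 110u v + 44v^2,

so the integral becomes

    ∬_R (66u^2 - 110u v + 44v^2) · |J| du dv = ∫_0^1 ∫_0^2 (132u^2 - 220u v + 88v^2) dv du.

Inner (v): 264u^2 - 440u + 704/3.
Outer (u): 308/3.

Therefore ∬_D (11x y) dx dy = 308/3.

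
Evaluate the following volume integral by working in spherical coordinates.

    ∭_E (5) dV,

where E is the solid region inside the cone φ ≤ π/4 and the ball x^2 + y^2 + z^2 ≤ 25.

In spherical coordinates, x = ρ sin(φ) cos(θ), y = ρ sin(φ) sin(θ), z = ρ cos(φ), and dV = ρ^2 sin(φ) dρ dφ dθ.

The integrand becomes 5, so

    ∭_E (5) dV = ∫_{0}^{2π} ∫_{0}^{π/4} ∫_{0}^{5} (5) · ρ^2 sin(φ) dρ dφ dθ.

Inner (ρ): 625sin(φ)/3.
Middle (φ): 625/3 - 625sqrt(2)/6.
Outer (θ): 625π (2 - sqrt(2))/3.

Therefore the triple integral equals 625π (2 - sqrt(2))/3.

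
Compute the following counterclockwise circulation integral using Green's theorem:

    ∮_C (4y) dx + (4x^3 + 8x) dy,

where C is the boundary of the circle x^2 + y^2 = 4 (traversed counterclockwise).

Green's theorem converts the closed line integral into a double integral over the enclosed region D:

    ∮_C P dx + Q dy = ∬_D (∂Q/∂x - ∂P/∂y) dA.

Here P = 4y, Q = 4x^3 + 8x, so

    ∂Q/∂x = 12x^2 + 8,    ∂P/∂y = 4,
    ∂Q/∂x - ∂P/∂y = 12x^2 + 4.

D is the region x^2 + y^2 ≤ 4. Evaluating the double integral:

In polar coordinates (x = r cos θ, y = r sin θ, dA = r dr dθ) the integrand becomes 12r^2cos(θ)^2 + 4, so

    ∬_D (12x^2 + 4) dA = ∫_0^{2π} ∫_0^{2} (12r^2cos(θ)^2 + 4) · r dr dθ.

Inner (r from 0 to 2): 48cos(θ)^2 + 8.
Outer (θ from 0 to 2π): 64π.

Therefore ∮_C P dx + Q dy = 64π.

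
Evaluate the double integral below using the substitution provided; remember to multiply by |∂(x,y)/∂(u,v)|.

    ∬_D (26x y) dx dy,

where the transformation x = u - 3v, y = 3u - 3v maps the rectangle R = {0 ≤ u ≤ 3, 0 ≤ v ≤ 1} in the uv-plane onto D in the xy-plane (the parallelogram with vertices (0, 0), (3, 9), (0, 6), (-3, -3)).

Compute the Jacobian determinant of (x, y) with respect to (u, v):

    ∂(x,y)/∂(u,v) = | 1  -3 | = (1)(-3) - (-3)(3) = 6.
                   | 3  -3 |

Its absolute value is |J| = 6 (the area scaling factor).

Substituting x = u - 3v, y = 3u - 3v into the integrand,

    26x y → 78u^2 - 312u v + 234v^2,

so the integral becomes

    ∬_R (78u^2 - 312u v + 234v^2) · |J| du dv = ∫_0^3 ∫_0^1 (468u^2 - 1872u v + 1404v^2) dv du.

Inner (v): 468u^2 - 936u + 468.
Outer (u): 1404.

Therefore ∬_D (26x y) dx dy = 1404.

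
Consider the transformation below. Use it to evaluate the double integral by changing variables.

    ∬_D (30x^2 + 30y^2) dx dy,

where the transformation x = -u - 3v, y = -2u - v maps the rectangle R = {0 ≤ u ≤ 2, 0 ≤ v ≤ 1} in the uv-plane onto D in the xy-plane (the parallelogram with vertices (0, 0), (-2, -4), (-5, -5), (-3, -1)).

Compute the Jacobian determinant of (x, y) with respect to (u, v):

    ∂(x,y)/∂(u,v) = | -1  -3 | = (-1)(-1) - (-3)(-2) = -5.
                   | -2  -1 |

Its absolute value is |J| = 5 (the area scaling factor).

Substituting x = -u - 3v, y = -2u - v into the integrand,

    30x^2 + 30y^2 → 150u^2 + 300u v + 300v^2,

so the integral becomes

    ∬_R (150u^2 + 300u v + 300v^2) · |J| du dv = ∫_0^2 ∫_0^1 (750u^2 + 1500u v + 1500v^2) dv du.

Inner (v): 750u^2 + 750u + 500.
Outer (u): 4500.

Therefore ∬_D (30x^2 + 30y^2) dx dy = 4500.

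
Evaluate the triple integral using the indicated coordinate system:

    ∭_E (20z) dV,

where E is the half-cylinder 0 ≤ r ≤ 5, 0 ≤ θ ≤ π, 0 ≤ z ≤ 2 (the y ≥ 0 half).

In cylindrical coordinates, x = r cos(θ), y = r sin(θ), z = z, and dV = r dr dθ dz.

The integrand becomes 20z, so

    ∭_E (20z) dV = ∫_{0}^{π} ∫_{0}^{5} ∫_{0}^{2} (20z) · r dz dr dθ.

Inner (z): 40r.
Middle (r from 0 to 5): 500.
Outer (θ): 500π.

Therefore the triple integral equals 500π.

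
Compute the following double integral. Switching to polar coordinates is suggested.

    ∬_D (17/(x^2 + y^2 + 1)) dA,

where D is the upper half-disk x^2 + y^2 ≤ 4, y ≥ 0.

The region D is 0 ≤ r ≤ 2, 0 ≤ θ ≤ π in polar coordinates, where x = r cos(θ), y = r sin(θ), and dA = r dr dθ.

Under the substitution, the integrand becomes 17/(r^2 + 1), so

    ∬_D (17/(x^2 + y^2 + 1)) dA = ∫_{0}^{π} ∫_{0}^{2} (17/(r^2 + 1)) · r dr dθ.

Inner integral (in r): ∫_{0}^{2} (17/(r^2 + 1)) · r dr = 17log(5)/2.

Outer integral (in θ): ∫_{0}^{π} (17log(5)/2) dθ = 17π log(5)/2.

Therefore ∬_D (17/(x^2 + y^2 + 1)) dA = 17π log(5)/2.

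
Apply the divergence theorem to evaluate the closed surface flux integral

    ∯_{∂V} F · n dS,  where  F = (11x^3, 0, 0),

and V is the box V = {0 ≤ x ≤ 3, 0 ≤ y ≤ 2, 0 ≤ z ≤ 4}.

By the divergence theorem,

    ∯_{∂V} F · n dS = ∭_V (∇ · F) dV.

Compute the divergence:
    ∇ · F = ∂F_x/∂x + ∂F_y/∂y + ∂F_z/∂z = 33x^2 + 0 + 0 = 33x^2.

V is a rectangular box, so dV = dx dy dz with 0 ≤ x ≤ 3, 0 ≤ y ≤ 2, 0 ≤ z ≤ 4.

Integrate (33x^2) over V as an iterated integral:

    ∭_V (∇·F) dV = ∫_0^{3} ∫_0^{2} ∫_0^{4} (33x^2) dz dy dx.

Inner (z from 0 to 4): 132x^2.
Middle (y from 0 to 2): 264x^2.
Outer (x from 0 to 3): 2376.

Therefore ∯_{∂V} F · n dS = 2376.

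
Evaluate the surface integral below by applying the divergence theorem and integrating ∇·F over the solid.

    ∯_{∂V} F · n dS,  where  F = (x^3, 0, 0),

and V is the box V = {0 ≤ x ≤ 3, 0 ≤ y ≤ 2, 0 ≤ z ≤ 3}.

By the divergence theorem,

    ∯_{∂V} F · n dS = ∭_V (∇ · F) dV.

Compute the divergence:
    ∇ · F = ∂F_x/∂x + ∂F_y/∂y + ∂F_z/∂z = 3x^2 + 0 + 0 = 3x^2.

V is a rectangular box, so dV = dx dy dz with 0 ≤ x ≤ 3, 0 ≤ y ≤ 2, 0 ≤ z ≤ 3.

Integrate (3x^2) over V as an iterated integral:

    ∭_V (∇·F) dV = ∫_0^{3} ∫_0^{2} ∫_0^{3} (3x^2) dz dy dx.

Inner (z from 0 to 3): 9x^2.
Middle (y from 0 to 2): 18x^2.
Outer (x from 0 to 3): 162.

Therefore ∯_{∂V} F · n dS = 162.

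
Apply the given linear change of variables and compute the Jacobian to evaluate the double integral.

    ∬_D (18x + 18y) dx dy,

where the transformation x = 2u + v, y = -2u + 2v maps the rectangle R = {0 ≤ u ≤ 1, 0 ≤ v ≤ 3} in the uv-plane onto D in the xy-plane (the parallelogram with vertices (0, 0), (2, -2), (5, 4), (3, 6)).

Compute the Jacobian determinant of (x, y) with respect to (u, v):

    ∂(x,y)/∂(u,v) = | 2  1 | = (2)(2) - (1)(-2) = 6.
                   | -2  2 |

Its absolute value is |J| = 6 (the area scaling factor).

Substituting x = 2u + v, y = -2u + 2v into the integrand,

    18x + 18y → 54v,

so the integral becomes

    ∬_R (54v) · |J| du dv = ∫_0^1 ∫_0^3 (324v) dv du.

Inner (v): 1458.
Outer (u): 1458.

Therefore ∬_D (18x + 18y) dx dy = 1458.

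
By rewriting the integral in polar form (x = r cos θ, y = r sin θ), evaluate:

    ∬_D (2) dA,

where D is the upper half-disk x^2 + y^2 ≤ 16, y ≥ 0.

The region D is 0 ≤ r ≤ 4, 0 ≤ θ ≤ π in polar coordinates, where x = r cos(θ), y = r sin(θ), and dA = r dr dθ.

Under the substitution, the integrand becomes 2, so

    ∬_D (2) dA = ∫_{0}^{π} ∫_{0}^{4} (2) · r dr dθ.

Inner integral (in r): ∫_{0}^{4} (2) · r dr = 16.

Outer integral (in θ): ∫_{0}^{π} (16) dθ = 16π.

Therefore ∬_D (2) dA = 16π.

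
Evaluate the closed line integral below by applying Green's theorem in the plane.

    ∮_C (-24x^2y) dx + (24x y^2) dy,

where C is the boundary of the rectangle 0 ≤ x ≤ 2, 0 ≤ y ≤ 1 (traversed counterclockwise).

Green's theorem converts the closed line integral into a double integral over the enclosed region D:

    ∮_C P dx + Q dy = ∬_D (∂Q/∂x - ∂P/∂y) dA.

Here P = -24x^2y, Q = 24x y^2, so

    ∂Q/∂x = 24y^2,    ∂P/∂y = -24x^2,
    ∂Q/∂x - ∂P/∂y = 24x^2 + 24y^2.

D is the region 0 ≤ x ≤ 2, 0 ≤ y ≤ 1. Evaluating the double integral:

    ∬_D (24x^2 + 24y^2) dA = ∫_0^{2} ∫_0^{1} (24x^2 + 24y^2) dy dx.

Inner (y from 0 to 1): 24x^2 + 8.
Outer (x from 0 to 2): 80.

Therefore ∮_C P dx + Q dy = 80.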